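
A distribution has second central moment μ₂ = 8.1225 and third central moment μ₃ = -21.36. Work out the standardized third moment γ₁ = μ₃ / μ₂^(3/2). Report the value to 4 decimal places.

-0.9227

σ = √μ₂ = √8.1225 = 2.85000
σ³ = μ₂^(3/2) = 23.14913
γ₁ = μ₃/σ³ = -21.36 / 23.14913 ≈ -0.9227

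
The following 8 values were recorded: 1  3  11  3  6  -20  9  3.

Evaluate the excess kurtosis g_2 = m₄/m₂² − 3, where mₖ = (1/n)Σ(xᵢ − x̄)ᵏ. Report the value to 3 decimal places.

1.846

x̄ = 2.0000
Σ(xᵢ − x̄)² = 634.0000 ⇒ m₂ = 79.25000
Σ(xᵢ − x̄)⁴ = 243478.0000 ⇒ m₄ = 30434.75000
m₂² = 6280.56250
g_2 = m₄/m₂² − 3 = 4.84586 − 3 ≈ 1.846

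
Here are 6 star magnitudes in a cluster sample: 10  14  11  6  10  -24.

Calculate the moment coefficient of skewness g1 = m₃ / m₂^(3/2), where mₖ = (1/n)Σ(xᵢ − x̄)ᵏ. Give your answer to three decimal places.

-1.661

x̄ = (10 + 14 + 11 + 6 + 10 - 24) / 6 = 4.5000
deviations (xᵢ − x̄): 5.5000, 9.5000, 6.5000, 1.5000, 5.5000, -28.5000
Σ(xᵢ − x̄)² = 1007.5000 ⇒ m₂ = 1007.5000/6 = 167.91667
Σ(xᵢ − x̄)³ = -21681.0000 ⇒ m₃ = -21681.0000/6 = -3613.50000
m₂^(3/2) = 167.91667^(1.5) = 2175.90889
g1 = m₃ / m₂^(3/2) = -3613.50000 / 2175.90889 ≈ -1.661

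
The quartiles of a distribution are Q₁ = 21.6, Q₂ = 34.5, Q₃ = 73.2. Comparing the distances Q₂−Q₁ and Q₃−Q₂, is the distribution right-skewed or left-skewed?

right-skewed

Q₂ − Q₁ = 12.9;  Q₃ − Q₂ = 38.7
Q₃ − Q₂ > Q₂ − Q₁ ⇒ the upper half is more spread out ⇒ right-skewed.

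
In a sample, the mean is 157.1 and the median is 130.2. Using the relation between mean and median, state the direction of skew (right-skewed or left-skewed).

right-skewed

mean − median = 157.1 − 130.2 = 26.9
mean > median ⇒ the longer tail is on the right ⇒ right-skewed (positively skewed).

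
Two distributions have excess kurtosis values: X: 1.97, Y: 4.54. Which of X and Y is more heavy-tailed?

Higher excess kurtosis ⇒ heavier tails relative to the normal distribution.
1.97 vs 4.54: the larger is 4.54, so Y has heavier tails.

Y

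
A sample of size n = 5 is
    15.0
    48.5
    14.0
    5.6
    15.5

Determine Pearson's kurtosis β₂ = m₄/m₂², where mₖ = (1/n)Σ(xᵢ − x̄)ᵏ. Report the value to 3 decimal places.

3.004

x̄ = 19.7200
Σ(xᵢ − x̄)² = 1100.4680 ⇒ m₂ = 220.09360
Σ(xᵢ − x̄)⁴ = 727695.7849 ⇒ m₄ = 145539.15697
m₂² = 48441.19276
β₂ = m₄/m₂² = 145539.15697 / 48441.19276 ≈ 3.004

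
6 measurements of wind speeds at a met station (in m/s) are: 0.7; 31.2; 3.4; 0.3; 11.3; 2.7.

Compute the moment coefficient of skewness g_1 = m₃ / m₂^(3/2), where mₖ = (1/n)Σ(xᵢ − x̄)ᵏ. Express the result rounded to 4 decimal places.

x̄ = (0.7 + 31.2 + 3.4 + 0.3 + 11.3 + 2.7) / 6 = 8.2667
deviations (xᵢ − x̄): -7.5667, 22.9333, -4.8667, -7.9667, 3.0333, -5.5667
Σ(xᵢ − x̄)² = 710.5333 ⇒ m₂ = 710.5333/6 = 118.42222
Σ(xᵢ − x̄)³ = 10862.8016 ⇒ m₃ = 10862.8016/6 = 1810.46693
m₂^(3/2) = 118.42222^(1.5) = 1288.69401
g_1 = m₃ / m₂^(3/2) = 1810.46693 / 1288.69401 ≈ 1.4049

1.4049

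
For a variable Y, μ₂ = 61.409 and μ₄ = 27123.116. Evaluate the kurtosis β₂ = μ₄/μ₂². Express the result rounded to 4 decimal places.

7.1924

μ₂² = 61.409² = 3771.06528
μ₄/μ₂² = 27123.116 / 3771.06528 = 7.19243
β₂ ≈ 7.1924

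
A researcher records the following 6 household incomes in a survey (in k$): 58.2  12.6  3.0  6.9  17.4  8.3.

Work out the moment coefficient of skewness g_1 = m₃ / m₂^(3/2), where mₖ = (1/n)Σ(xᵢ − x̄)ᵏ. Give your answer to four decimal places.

1.5621

x̄ = (58.2 + 12.6 + 3.0 + 6.9 + 17.4 + 8.3) / 6 = 17.7333
deviations (xᵢ − x̄): 40.4667, -5.1333, -14.7333, -10.8333, -0.3333, -9.4333
Σ(xᵢ − x̄)² = 2087.4333 ⇒ m₂ = 2087.4333/6 = 347.90556
Σ(xᵢ − x̄)³ = 60821.8844 ⇒ m₃ = 60821.8844/6 = 10136.98074
m₂^(3/2) = 347.90556^(1.5) = 6489.21324
g_1 = m₃ / m₂^(3/2) = 10136.98074 / 6489.21324 ≈ 1.5621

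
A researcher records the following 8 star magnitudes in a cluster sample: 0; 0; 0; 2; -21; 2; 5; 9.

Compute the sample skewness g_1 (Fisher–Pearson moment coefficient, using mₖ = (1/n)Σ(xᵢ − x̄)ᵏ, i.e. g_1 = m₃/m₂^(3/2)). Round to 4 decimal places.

-1.6854

x̄ = (0 + 0 + 0 + 2 - 21 + 2 + 5 + 9) / 8 = -0.3750
deviations (xᵢ − x̄): 0.3750, 0.3750, 0.3750, 2.3750, -20.6250, 2.3750, 5.3750, 9.3750
Σ(xᵢ − x̄)² = 553.8750 ⇒ m₂ = 553.8750/8 = 69.23438
Σ(xᵢ − x̄)³ = -7767.4688 ⇒ m₃ = -7767.4688/8 = -970.93359
m₂^(3/2) = 69.23438^(1.5) = 576.07982
g_1 = m₃ / m₂^(3/2) = -970.93359 / 576.07982 ≈ -1.6854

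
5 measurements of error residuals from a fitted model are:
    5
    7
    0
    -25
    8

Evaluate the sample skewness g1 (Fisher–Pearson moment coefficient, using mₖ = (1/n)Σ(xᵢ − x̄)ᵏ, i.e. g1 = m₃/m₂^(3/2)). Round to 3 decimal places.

-1.325

x̄ = (5 + 7 + 0 - 25 + 8) / 5 = -1.0000
deviations (xᵢ − x̄): 6.0000, 8.0000, 1.0000, -24.0000, 9.0000
Σ(xᵢ − x̄)² = 758.0000 ⇒ m₂ = 758.0000/5 = 151.60000
Σ(xᵢ − x̄)³ = -12366.0000 ⇒ m₃ = -12366.0000/5 = -2473.20000
m₂^(3/2) = 151.60000^(1.5) = 1866.58943
g1 = m₃ / m₂^(3/2) = -2473.20000 / 1866.58943 ≈ -1.325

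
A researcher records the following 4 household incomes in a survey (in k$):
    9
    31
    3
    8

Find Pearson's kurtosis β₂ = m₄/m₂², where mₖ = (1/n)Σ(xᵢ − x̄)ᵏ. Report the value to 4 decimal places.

x̄ = 12.7500
Σ(xᵢ − x̄)² = 464.7500 ⇒ m₂ = 116.18750
Σ(xᵢ − x̄)⁴ = 120674.3281 ⇒ m₄ = 30168.58203
m₂² = 13499.53516
β₂ = m₄/m₂² = 30168.58203 / 13499.53516 ≈ 2.2348

2.2348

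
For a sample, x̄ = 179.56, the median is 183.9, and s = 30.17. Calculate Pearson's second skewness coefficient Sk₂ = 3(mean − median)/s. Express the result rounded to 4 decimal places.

Sk₂ = 3(179.56 − 183.9) / 30.17 = 3 × -4.3400 / 30.17
    = -13.0200 / 30.17 ≈ -0.4316

-0.4316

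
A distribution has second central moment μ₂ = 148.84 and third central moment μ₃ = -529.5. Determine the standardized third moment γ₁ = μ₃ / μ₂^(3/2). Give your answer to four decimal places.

σ = √μ₂ = √148.84 = 12.20000
σ³ = μ₂^(3/2) = 1815.84800
γ₁ = μ₃/σ³ = -529.5 / 1815.84800 ≈ -0.2916

-0.2916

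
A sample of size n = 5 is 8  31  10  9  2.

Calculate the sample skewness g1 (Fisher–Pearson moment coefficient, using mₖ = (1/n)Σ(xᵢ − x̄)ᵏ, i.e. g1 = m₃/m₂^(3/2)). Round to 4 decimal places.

x̄ = (8 + 31 + 10 + 9 + 2) / 5 = 12.0000
deviations (xᵢ − x̄): -4.0000, 19.0000, -2.0000, -3.0000, -10.0000
Σ(xᵢ − x̄)² = 490.0000 ⇒ m₂ = 490.0000/5 = 98.00000
Σ(xᵢ − x̄)³ = 5760.0000 ⇒ m₃ = 5760.0000/5 = 1152.00000
m₂^(3/2) = 98.00000^(1.5) = 970.15050
g1 = m₃ / m₂^(3/2) = 1152.00000 / 970.15050 ≈ 1.1874

1.1874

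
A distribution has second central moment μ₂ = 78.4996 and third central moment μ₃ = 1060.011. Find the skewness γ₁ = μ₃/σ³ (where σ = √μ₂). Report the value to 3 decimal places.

σ = √μ₂ = √78.4996 = 8.86000
σ³ = μ₂^(3/2) = 695.50646
γ₁ = μ₃/σ³ = 1060.011 / 695.50646 ≈ 1.524

1.524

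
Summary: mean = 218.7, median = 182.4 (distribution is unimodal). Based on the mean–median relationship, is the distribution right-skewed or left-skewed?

mean − median = 218.7 − 182.4 = 36.3
mean > median ⇒ the longer tail is on the right ⇒ right-skewed (positively skewed).

right-skewed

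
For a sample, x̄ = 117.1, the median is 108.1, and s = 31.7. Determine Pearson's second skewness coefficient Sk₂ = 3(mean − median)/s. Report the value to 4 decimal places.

0.8517

Sk₂ = 3(117.1 − 108.1) / 31.7 = 3 × 9.0000 / 31.7
    = 27.0000 / 31.7 ≈ 0.8517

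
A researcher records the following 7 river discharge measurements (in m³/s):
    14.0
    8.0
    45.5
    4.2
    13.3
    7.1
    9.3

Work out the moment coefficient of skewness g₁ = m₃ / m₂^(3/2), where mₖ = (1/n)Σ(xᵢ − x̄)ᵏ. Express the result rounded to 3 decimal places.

1.794

x̄ = (14.0 + 8.0 + 45.5 + 4.2 + 13.3 + 7.1 + 9.3) / 7 = 14.4857
deviations (xᵢ − x̄): -0.4857, -6.4857, 31.0143, -10.2857, -1.1857, -7.3857, -5.1857
Σ(xᵢ − x̄)² = 1192.8286 ⇒ m₂ = 1192.8286/7 = 170.40408
Σ(xᵢ − x̄)³ = 27927.0842 ⇒ m₃ = 27927.0842/7 = 3989.58346
m₂^(3/2) = 170.40408^(1.5) = 2224.43638
g₁ = m₃ / m₂^(3/2) = 3989.58346 / 2224.43638 ≈ 1.794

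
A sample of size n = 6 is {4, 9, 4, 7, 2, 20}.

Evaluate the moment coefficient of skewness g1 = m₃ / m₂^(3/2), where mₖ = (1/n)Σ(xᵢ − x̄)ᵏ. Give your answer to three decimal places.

1.256

x̄ = (4 + 9 + 4 + 7 + 2 + 20) / 6 = 7.6667
deviations (xᵢ − x̄): -3.6667, 1.3333, -3.6667, -0.6667, -5.6667, 12.3333
Σ(xᵢ − x̄)² = 213.3333 ⇒ m₂ = 213.3333/6 = 35.55556
Σ(xᵢ − x̄)³ = 1597.5556 ⇒ m₃ = 1597.5556/6 = 266.25926
m₂^(3/2) = 35.55556^(1.5) = 212.01237
g1 = m₃ / m₂^(3/2) = 266.25926 / 212.01237 ≈ 1.256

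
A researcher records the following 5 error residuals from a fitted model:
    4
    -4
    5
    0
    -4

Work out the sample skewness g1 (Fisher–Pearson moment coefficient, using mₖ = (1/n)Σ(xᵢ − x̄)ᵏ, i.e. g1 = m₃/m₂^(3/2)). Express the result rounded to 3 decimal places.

0.062

x̄ = (4 - 4 + 5 + 0 - 4) / 5 = 0.2000
deviations (xᵢ − x̄): 3.8000, -4.2000, 4.8000, -0.2000, -4.2000
Σ(xᵢ − x̄)² = 72.8000 ⇒ m₂ = 72.8000/5 = 14.56000
Σ(xᵢ − x̄)³ = 17.2800 ⇒ m₃ = 17.2800/5 = 3.45600
m₂^(3/2) = 14.56000^(1.5) = 55.55742
g1 = m₃ / m₂^(3/2) = 3.45600 / 55.55742 ≈ 0.062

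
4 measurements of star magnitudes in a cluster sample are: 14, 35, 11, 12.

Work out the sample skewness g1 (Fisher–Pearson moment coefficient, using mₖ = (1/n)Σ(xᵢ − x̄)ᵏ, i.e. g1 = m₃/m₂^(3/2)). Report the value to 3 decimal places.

x̄ = (14 + 35 + 11 + 12) / 4 = 18.0000
deviations (xᵢ − x̄): -4.0000, 17.0000, -7.0000, -6.0000
Σ(xᵢ − x̄)² = 390.0000 ⇒ m₂ = 390.0000/4 = 97.50000
Σ(xᵢ − x̄)³ = 4290.0000 ⇒ m₃ = 4290.0000/4 = 1072.50000
m₂^(3/2) = 97.50000^(1.5) = 962.73536
g1 = m₃ / m₂^(3/2) = 1072.50000 / 962.73536 ≈ 1.114

1.114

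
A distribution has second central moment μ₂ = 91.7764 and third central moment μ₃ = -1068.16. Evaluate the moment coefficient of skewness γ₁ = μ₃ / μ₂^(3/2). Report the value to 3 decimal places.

-1.215

σ = √μ₂ = √91.7764 = 9.58000
σ³ = μ₂^(3/2) = 879.21791
γ₁ = μ₃/σ³ = -1068.16 / 879.21791 ≈ -1.215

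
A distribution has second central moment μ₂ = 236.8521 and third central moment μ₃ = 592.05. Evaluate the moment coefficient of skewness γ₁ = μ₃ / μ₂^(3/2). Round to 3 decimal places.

0.162

σ = √μ₂ = √236.8521 = 15.39000
σ³ = μ₂^(3/2) = 3645.15382
γ₁ = μ₃/σ³ = 592.05 / 3645.15382 ≈ 0.162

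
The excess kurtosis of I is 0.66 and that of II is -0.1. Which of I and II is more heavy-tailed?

Higher excess kurtosis ⇒ heavier tails relative to the normal distribution.
0.66 vs -0.1: the larger is 0.66, so I has heavier tails. (I is leptokurtic — heavier-than-normal tails; the other is platykurtic.)

I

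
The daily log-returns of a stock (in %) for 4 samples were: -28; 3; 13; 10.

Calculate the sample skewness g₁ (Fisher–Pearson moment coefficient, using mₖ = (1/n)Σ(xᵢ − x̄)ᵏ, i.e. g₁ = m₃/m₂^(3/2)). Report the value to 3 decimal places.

x̄ = (-28 + 3 + 13 + 10) / 4 = -0.5000
deviations (xᵢ − x̄): -27.5000, 3.5000, 13.5000, 10.5000
Σ(xᵢ − x̄)² = 1061.0000 ⇒ m₂ = 1061.0000/4 = 265.25000
Σ(xᵢ − x̄)³ = -17136.0000 ⇒ m₃ = -17136.0000/4 = -4284.00000
m₂^(3/2) = 265.25000^(1.5) = 4319.99346
g₁ = m₃ / m₂^(3/2) = -4284.00000 / 4319.99346 ≈ -0.992

-0.992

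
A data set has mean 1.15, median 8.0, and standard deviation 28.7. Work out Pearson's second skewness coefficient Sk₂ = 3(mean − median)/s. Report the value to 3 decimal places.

Sk₂ = 3(1.15 − 8.0) / 28.7 = 3 × -6.8500 / 28.7
    = -20.5500 / 28.7 ≈ -0.716

-0.716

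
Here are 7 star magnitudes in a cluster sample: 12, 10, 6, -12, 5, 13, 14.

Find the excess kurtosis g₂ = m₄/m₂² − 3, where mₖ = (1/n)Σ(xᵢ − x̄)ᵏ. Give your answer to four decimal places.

x̄ = 6.8571
Σ(xᵢ − x̄)² = 484.8571 ⇒ m₂ = 69.26531
Σ(xᵢ − x̄)⁴ = 131282.0933 ⇒ m₄ = 18754.58476
m₂² = 4797.68263
g₂ = m₄/m₂² − 3 = 3.90909 − 3 ≈ 0.9091

0.9091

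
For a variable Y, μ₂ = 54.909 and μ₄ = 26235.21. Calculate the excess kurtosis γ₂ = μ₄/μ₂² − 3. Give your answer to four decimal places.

μ₂² = 54.909² = 3014.99828
μ₄/μ₂² = 26235.21 / 3014.99828 = 8.70157
γ₂ = 8.70157 − 3 ≈ 5.7016

5.7016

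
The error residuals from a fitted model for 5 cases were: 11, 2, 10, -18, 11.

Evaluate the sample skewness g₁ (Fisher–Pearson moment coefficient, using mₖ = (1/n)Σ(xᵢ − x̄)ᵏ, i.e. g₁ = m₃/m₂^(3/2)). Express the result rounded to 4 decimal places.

-1.2008

x̄ = (11 + 2 + 10 - 18 + 11) / 5 = 3.2000
deviations (xᵢ − x̄): 7.8000, -1.2000, 6.8000, -21.2000, 7.8000
Σ(xᵢ − x̄)² = 618.8000 ⇒ m₂ = 618.8000/5 = 123.76000
Σ(xᵢ − x̄)³ = -8266.3200 ⇒ m₃ = -8266.3200/5 = -1653.26400
m₂^(3/2) = 123.76000^(1.5) = 1376.79871
g₁ = m₃ / m₂^(3/2) = -1653.26400 / 1376.79871 ≈ -1.2008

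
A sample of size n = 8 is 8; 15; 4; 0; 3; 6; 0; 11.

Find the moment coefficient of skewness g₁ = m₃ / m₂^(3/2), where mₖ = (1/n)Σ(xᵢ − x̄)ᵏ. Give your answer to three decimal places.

x̄ = (8 + 15 + 4 + 0 + 3 + 6 + 0 + 11) / 8 = 5.8750
deviations (xᵢ − x̄): 2.1250, 9.1250, -1.8750, -5.8750, -2.8750, 0.1250, -5.8750, 5.1250
Σ(xᵢ − x̄)² = 194.8750 ⇒ m₂ = 194.8750/8 = 24.35938
Σ(xᵢ − x̄)³ = 468.0938 ⇒ m₃ = 468.0938/8 = 58.51172
m₂^(3/2) = 24.35938^(1.5) = 120.22623
g₁ = m₃ / m₂^(3/2) = 58.51172 / 120.22623 ≈ 0.487

0.487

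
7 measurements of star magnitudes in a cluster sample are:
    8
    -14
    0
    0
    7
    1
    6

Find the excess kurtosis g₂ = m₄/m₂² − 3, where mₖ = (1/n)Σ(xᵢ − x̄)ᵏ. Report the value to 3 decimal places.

x̄ = 1.1429
Σ(xᵢ − x̄)² = 336.8571 ⇒ m₂ = 48.12245
Σ(xᵢ − x̄)⁴ = 56529.1137 ⇒ m₄ = 8075.58767
m₂² = 2315.77010
g₂ = m₄/m₂² − 3 = 3.48721 − 3 ≈ 0.487

0.487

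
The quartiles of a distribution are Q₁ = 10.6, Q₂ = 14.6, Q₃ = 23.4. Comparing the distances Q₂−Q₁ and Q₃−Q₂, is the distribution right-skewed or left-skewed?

Q₂ − Q₁ = 4.0;  Q₃ − Q₂ = 8.8
Q₃ − Q₂ > Q₂ − Q₁ ⇒ the upper half is more spread out ⇒ right-skewed.

right-skewed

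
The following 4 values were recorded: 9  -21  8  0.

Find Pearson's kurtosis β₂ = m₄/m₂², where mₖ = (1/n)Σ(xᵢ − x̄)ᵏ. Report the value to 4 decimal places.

x̄ = -1.0000
Σ(xᵢ − x̄)² = 582.0000 ⇒ m₂ = 145.50000
Σ(xᵢ − x̄)⁴ = 176562.0000 ⇒ m₄ = 44140.50000
m₂² = 21170.25000
β₂ = m₄/m₂² = 44140.50000 / 21170.25000 ≈ 2.0850

2.0850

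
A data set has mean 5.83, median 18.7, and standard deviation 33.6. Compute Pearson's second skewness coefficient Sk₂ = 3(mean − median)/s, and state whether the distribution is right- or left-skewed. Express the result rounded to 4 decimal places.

-1.1491, left-skewed

Sk₂ = 3(5.83 − 18.7) / 33.6 = 3 × -12.8700 / 33.6
    = -38.6100 / 33.6 ≈ -1.1491
Sk₂ < 0 ⇒ mean < median ⇒ left-skewed (negative skew).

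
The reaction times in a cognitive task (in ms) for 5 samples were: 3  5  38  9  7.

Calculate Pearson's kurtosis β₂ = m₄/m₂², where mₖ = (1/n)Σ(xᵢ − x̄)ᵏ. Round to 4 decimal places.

x̄ = 12.4000
Σ(xᵢ − x̄)² = 839.2000 ⇒ m₂ = 167.84000
Σ(xᵢ − x̄)⁴ = 441286.8160 ⇒ m₄ = 88257.36320
m₂² = 28170.26560
β₂ = m₄/m₂² = 88257.36320 / 28170.26560 ≈ 3.1330

3.1330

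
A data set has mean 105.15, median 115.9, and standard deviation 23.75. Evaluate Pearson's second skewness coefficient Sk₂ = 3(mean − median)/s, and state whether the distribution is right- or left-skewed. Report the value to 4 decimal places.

Sk₂ = 3(105.15 − 115.9) / 23.75 = 3 × -10.7500 / 23.75
    = -32.2500 / 23.75 ≈ -1.3579
Sk₂ < 0 ⇒ mean < median ⇒ left-skewed (negative skew).

-1.3579, left-skewed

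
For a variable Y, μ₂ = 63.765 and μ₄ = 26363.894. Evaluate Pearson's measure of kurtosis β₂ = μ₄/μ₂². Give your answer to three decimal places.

μ₂² = 63.765² = 4065.97523
μ₄/μ₂² = 26363.894 / 4065.97523 = 6.48403
β₂ ≈ 6.484

6.484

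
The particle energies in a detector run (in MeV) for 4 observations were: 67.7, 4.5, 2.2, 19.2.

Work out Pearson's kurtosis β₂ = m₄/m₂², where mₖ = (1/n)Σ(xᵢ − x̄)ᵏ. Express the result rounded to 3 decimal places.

x̄ = 23.4000
Σ(xᵢ − x̄)² = 2786.7800 ⇒ m₂ = 696.69500
Σ(xᵢ − x̄)⁴ = 4181273.4674 ⇒ m₄ = 1045318.36685
m₂² = 485383.92303
β₂ = m₄/m₂² = 1045318.36685 / 485383.92303 ≈ 2.154

2.154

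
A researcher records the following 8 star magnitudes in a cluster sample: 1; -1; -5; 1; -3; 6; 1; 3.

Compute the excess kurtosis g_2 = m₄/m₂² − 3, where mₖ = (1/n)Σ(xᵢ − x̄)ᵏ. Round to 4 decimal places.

x̄ = 0.3750
Σ(xᵢ − x̄)² = 81.8750 ⇒ m₂ = 10.23438
Σ(xᵢ − x̄)⁴ = 2017.0566 ⇒ m₄ = 252.13208
m₂² = 104.74243
g_2 = m₄/m₂² − 3 = 2.40716 − 3 ≈ -0.5928

-0.5928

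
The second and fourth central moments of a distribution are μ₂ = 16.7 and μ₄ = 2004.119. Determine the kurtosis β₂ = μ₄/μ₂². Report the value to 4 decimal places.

μ₂² = 16.7² = 278.89000
μ₄/μ₂² = 2004.119 / 278.89000 = 7.18606
β₂ ≈ 7.1861

7.1861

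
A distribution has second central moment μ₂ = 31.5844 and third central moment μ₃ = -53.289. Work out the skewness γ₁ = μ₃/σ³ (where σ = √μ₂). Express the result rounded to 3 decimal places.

-0.300

σ = √μ₂ = √31.5844 = 5.62000
σ³ = μ₂^(3/2) = 177.50433
γ₁ = μ₃/σ³ = -53.289 / 177.50433 ≈ -0.300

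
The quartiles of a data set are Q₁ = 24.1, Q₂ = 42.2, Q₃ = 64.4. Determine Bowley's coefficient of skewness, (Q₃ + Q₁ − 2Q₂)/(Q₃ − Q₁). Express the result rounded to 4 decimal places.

numerator: Q₃ + Q₁ − 2Q₂ = 64.4 + 24.1 − 2×42.2 = 4.1000
denominator: Q₃ − Q₁ = 64.4 − 24.1 = 40.3000
Bowley skewness = 4.1000 / 40.3000 ≈ 0.1017

0.1017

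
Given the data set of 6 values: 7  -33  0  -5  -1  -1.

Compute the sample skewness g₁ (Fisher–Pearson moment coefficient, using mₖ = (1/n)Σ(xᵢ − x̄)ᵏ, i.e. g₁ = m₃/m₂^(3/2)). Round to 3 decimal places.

-1.469

x̄ = (7 - 33 + 0 - 5 - 1 - 1) / 6 = -5.5000
deviations (xᵢ − x̄): 12.5000, -27.5000, 5.5000, 0.5000, 4.5000, 4.5000
Σ(xᵢ − x̄)² = 983.5000 ⇒ m₂ = 983.5000/6 = 163.91667
Σ(xᵢ − x̄)³ = -18495.0000 ⇒ m₃ = -18495.0000/6 = -3082.50000
m₂^(3/2) = 163.91667^(1.5) = 2098.62417
g₁ = m₃ / m₂^(3/2) = -3082.50000 / 2098.62417 ≈ -1.469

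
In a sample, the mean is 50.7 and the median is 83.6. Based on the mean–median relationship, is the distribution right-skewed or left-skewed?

left-skewed

mean − median = 50.7 − 83.6 = -32.9
mean < median ⇒ the longer tail is on the left ⇒ left-skewed (negatively skewed).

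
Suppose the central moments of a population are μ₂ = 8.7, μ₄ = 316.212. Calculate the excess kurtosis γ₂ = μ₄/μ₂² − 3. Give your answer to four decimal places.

1.1777

μ₂² = 8.7² = 75.69000
μ₄/μ₂² = 316.212 / 75.69000 = 4.17772
γ₂ = 4.17772 − 3 ≈ 1.1777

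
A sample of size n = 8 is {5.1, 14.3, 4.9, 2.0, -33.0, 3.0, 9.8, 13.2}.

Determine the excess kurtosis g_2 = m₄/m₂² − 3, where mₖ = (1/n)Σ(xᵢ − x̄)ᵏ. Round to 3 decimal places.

2.155

x̄ = 2.4125
Σ(xᵢ − x̄)² = 1580.2288 ⇒ m₂ = 197.52859
Σ(xᵢ − x̄)⁴ = 1609209.5836 ⇒ m₄ = 201151.19795
m₂² = 39017.54535
g_2 = m₄/m₂² − 3 = 5.15540 − 3 ≈ 2.155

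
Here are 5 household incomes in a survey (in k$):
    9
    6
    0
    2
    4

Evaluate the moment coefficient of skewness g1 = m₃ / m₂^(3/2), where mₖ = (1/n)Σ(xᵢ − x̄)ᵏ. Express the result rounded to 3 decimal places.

0.208

x̄ = (9 + 6 + 0 + 2 + 4) / 5 = 4.2000
deviations (xᵢ − x̄): 4.8000, 1.8000, -4.2000, -2.2000, -0.2000
Σ(xᵢ − x̄)² = 48.8000 ⇒ m₂ = 48.8000/5 = 9.76000
Σ(xᵢ − x̄)³ = 31.6800 ⇒ m₃ = 31.6800/5 = 6.33600
m₂^(3/2) = 9.76000^(1.5) = 30.49121
g1 = m₃ / m₂^(3/2) = 6.33600 / 30.49121 ≈ 0.208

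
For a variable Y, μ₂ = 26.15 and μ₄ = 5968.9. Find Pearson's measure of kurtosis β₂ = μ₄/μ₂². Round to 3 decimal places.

8.729

μ₂² = 26.15² = 683.82250
μ₄/μ₂² = 5968.9 / 683.82250 = 8.72873
β₂ ≈ 8.729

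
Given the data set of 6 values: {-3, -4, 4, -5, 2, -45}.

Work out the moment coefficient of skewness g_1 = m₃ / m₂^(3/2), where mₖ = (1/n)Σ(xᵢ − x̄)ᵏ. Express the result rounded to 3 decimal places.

x̄ = (-3 - 4 + 4 - 5 + 2 - 45) / 6 = -8.5000
deviations (xᵢ − x̄): 5.5000, 4.5000, 12.5000, 3.5000, 10.5000, -36.5000
Σ(xᵢ − x̄)² = 1661.5000 ⇒ m₂ = 1661.5000/6 = 276.91667
Σ(xᵢ − x̄)³ = -45216.0000 ⇒ m₃ = -45216.0000/6 = -7536.00000
m₂^(3/2) = 276.91667^(1.5) = 4608.11854
g_1 = m₃ / m₂^(3/2) = -7536.00000 / 4608.11854 ≈ -1.635

-1.635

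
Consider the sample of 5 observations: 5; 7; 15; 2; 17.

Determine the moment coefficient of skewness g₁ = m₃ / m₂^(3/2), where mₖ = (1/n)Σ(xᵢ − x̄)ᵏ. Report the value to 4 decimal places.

0.2158

x̄ = (5 + 7 + 15 + 2 + 17) / 5 = 9.2000
deviations (xᵢ − x̄): -4.2000, -2.2000, 5.8000, -7.2000, 7.8000
Σ(xᵢ − x̄)² = 168.8000 ⇒ m₂ = 168.8000/5 = 33.76000
Σ(xᵢ − x̄)³ = 211.6800 ⇒ m₃ = 211.6800/5 = 42.33600
m₂^(3/2) = 33.76000^(1.5) = 196.15693
g₁ = m₃ / m₂^(3/2) = 42.33600 / 196.15693 ≈ 0.2158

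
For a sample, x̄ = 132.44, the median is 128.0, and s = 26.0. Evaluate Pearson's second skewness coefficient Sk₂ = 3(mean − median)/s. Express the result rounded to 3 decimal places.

Sk₂ = 3(132.44 − 128.0) / 26.0 = 3 × 4.4400 / 26.0
    = 13.3200 / 26.0 ≈ 0.512

0.512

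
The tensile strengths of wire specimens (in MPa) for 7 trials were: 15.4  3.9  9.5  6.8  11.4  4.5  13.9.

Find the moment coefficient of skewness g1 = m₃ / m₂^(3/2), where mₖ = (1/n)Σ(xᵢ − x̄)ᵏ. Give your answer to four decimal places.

x̄ = (15.4 + 3.9 + 9.5 + 6.8 + 11.4 + 4.5 + 13.9) / 7 = 9.3429
deviations (xᵢ − x̄): 6.0571, -5.4429, 0.1571, -2.5429, 2.0571, -4.8429, 4.5571
Σ(xᵢ − x̄)² = 121.2571 ⇒ m₂ = 121.2571/7 = 17.32245
Σ(xᵢ − x̄)³ = 34.3142 ⇒ m₃ = 34.3142/7 = 4.90203
m₂^(3/2) = 17.32245^(1.5) = 72.09646
g1 = m₃ / m₂^(3/2) = 4.90203 / 72.09646 ≈ 0.0680

0.0680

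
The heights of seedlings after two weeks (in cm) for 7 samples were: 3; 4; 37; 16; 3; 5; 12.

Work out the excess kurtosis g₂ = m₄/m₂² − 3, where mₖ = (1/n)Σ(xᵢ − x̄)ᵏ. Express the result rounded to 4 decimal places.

0.7132

x̄ = 11.4286
Σ(xᵢ − x̄)² = 913.7143 ⇒ m₂ = 130.53061
Σ(xᵢ − x̄)⁴ = 442866.0875 ⇒ m₄ = 63266.58392
m₂² = 17038.24073
g₂ = m₄/m₂² − 3 = 3.71321 − 3 ≈ 0.7132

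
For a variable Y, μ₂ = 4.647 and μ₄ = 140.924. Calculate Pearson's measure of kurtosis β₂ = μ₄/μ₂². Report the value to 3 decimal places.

6.526

μ₂² = 4.647² = 21.59461
μ₄/μ₂² = 140.924 / 21.59461 = 6.52589
β₂ ≈ 6.526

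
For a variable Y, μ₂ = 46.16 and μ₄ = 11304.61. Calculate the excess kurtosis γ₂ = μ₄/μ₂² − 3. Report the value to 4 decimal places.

μ₂² = 46.16² = 2130.74560
μ₄/μ₂² = 11304.61 / 2130.74560 = 5.30547
γ₂ = 5.30547 − 3 ≈ 2.3055

2.3055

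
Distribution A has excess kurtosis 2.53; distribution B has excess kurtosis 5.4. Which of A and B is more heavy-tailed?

Higher excess kurtosis ⇒ heavier tails relative to the normal distribution.
2.53 vs 5.4: the larger is 5.4, so B has heavier tails.

B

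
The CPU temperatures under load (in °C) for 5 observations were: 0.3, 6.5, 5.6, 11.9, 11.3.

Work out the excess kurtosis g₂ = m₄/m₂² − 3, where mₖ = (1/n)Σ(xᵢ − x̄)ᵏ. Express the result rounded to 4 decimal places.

x̄ = 7.1200
Σ(xᵢ − x̄)² = 89.5280 ⇒ m₂ = 17.90560
Σ(xᵢ − x̄)⁴ = 2996.2232 ⇒ m₄ = 599.24464
m₂² = 320.61051
g₂ = m₄/m₂² − 3 = 1.86907 − 3 ≈ -1.1309

-1.1309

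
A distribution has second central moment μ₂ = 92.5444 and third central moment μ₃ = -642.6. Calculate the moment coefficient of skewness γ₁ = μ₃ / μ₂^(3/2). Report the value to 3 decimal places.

σ = √μ₂ = √92.5444 = 9.62000
σ³ = μ₂^(3/2) = 890.27713
γ₁ = μ₃/σ³ = -642.6 / 890.27713 ≈ -0.722

-0.722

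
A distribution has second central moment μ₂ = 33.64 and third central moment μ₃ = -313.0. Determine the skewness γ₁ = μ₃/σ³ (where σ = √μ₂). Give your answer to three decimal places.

-1.604

σ = √μ₂ = √33.64 = 5.80000
σ³ = μ₂^(3/2) = 195.11200
γ₁ = μ₃/σ³ = -313.0 / 195.11200 ≈ -1.604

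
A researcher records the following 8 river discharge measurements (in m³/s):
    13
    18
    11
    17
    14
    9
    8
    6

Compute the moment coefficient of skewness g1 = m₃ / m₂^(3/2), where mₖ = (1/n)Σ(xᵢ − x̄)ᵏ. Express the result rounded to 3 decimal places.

x̄ = (13 + 18 + 11 + 17 + 14 + 9 + 8 + 6) / 8 = 12.0000
deviations (xᵢ − x̄): 1.0000, 6.0000, -1.0000, 5.0000, 2.0000, -3.0000, -4.0000, -6.0000
Σ(xᵢ − x̄)² = 128.0000 ⇒ m₂ = 128.0000/8 = 16.00000
Σ(xᵢ − x̄)³ = 42.0000 ⇒ m₃ = 42.0000/8 = 5.25000
m₂^(3/2) = 16.00000^(1.5) = 64.00000
g1 = m₃ / m₂^(3/2) = 5.25000 / 64.00000 ≈ 0.082

0.082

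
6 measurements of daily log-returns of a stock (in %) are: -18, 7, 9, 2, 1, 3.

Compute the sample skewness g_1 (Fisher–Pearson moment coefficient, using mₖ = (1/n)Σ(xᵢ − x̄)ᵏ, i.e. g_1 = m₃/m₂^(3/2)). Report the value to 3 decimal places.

-1.380

x̄ = (-18 + 7 + 9 + 2 + 1 + 3) / 6 = 0.6667
deviations (xᵢ − x̄): -18.6667, 6.3333, 8.3333, 1.3333, 0.3333, 2.3333
Σ(xᵢ − x̄)² = 465.3333 ⇒ m₂ = 465.3333/6 = 77.55556
Σ(xᵢ − x̄)³ = -5656.4444 ⇒ m₃ = -5656.4444/6 = -942.74074
m₂^(3/2) = 77.55556^(1.5) = 682.99790
g_1 = m₃ / m₂^(3/2) = -942.74074 / 682.99790 ≈ -1.380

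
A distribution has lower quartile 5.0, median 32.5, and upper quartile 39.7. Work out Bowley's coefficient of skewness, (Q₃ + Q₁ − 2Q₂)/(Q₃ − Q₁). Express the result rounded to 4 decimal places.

-0.5850

numerator: Q₃ + Q₁ − 2Q₂ = 39.7 + 5.0 − 2×32.5 = -20.3000
denominator: Q₃ − Q₁ = 39.7 − 5.0 = 34.7000
Bowley skewness = -20.3000 / 34.7000 ≈ -0.5850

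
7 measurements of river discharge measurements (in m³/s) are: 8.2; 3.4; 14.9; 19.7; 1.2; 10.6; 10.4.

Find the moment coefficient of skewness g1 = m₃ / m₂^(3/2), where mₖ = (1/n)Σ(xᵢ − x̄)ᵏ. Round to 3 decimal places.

x̄ = (8.2 + 3.4 + 14.9 + 19.7 + 1.2 + 10.6 + 10.4) / 7 = 9.7714
deviations (xᵢ − x̄): -1.5714, -6.3714, 5.1286, 9.9286, -8.5714, 0.8286, 0.6286
Σ(xᵢ − x̄)² = 242.4943 ⇒ m₂ = 242.4943/7 = 34.64204
Σ(xᵢ − x̄)³ = 222.1674 ⇒ m₃ = 222.1674/7 = 31.73820
m₂^(3/2) = 34.64204^(1.5) = 203.89436
g1 = m₃ / m₂^(3/2) = 31.73820 / 203.89436 ≈ 0.156

0.156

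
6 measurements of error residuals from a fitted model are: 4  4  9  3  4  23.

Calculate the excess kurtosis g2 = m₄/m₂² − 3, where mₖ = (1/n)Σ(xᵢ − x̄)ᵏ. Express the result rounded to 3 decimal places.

x̄ = 7.8333
Σ(xᵢ − x̄)² = 298.8333 ⇒ m₂ = 49.80556
Σ(xᵢ − x̄)⁴ = 54108.1528 ⇒ m₄ = 9018.02546
m₂² = 2480.59336
g2 = m₄/m₂² − 3 = 3.63543 − 3 ≈ 0.635

0.635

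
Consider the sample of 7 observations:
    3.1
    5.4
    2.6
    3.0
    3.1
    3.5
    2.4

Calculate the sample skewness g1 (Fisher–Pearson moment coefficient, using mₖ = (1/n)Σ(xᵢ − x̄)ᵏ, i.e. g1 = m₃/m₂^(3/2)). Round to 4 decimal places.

x̄ = (3.1 + 5.4 + 2.6 + 3.0 + 3.1 + 3.5 + 2.4) / 7 = 3.3000
deviations (xᵢ − x̄): -0.2000, 2.1000, -0.7000, -0.3000, -0.2000, 0.2000, -0.9000
Σ(xᵢ − x̄)² = 5.9200 ⇒ m₂ = 5.9200/7 = 0.84571
Σ(xᵢ − x̄)³ = 8.1540 ⇒ m₃ = 8.1540/7 = 1.16486
m₂^(3/2) = 0.84571^(1.5) = 0.77774
g1 = m₃ / m₂^(3/2) = 1.16486 / 0.77774 ≈ 1.4977

1.4977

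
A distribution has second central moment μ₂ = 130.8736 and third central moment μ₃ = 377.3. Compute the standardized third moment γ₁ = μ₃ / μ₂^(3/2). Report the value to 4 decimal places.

σ = √μ₂ = √130.8736 = 11.44000
σ³ = μ₂^(3/2) = 1497.19398
γ₁ = μ₃/σ³ = 377.3 / 1497.19398 ≈ 0.2520

0.2520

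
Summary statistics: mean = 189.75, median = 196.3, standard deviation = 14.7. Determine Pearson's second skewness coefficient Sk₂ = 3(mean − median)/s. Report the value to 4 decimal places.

-1.3367

Sk₂ = 3(189.75 − 196.3) / 14.7 = 3 × -6.5500 / 14.7
    = -19.6500 / 14.7 ≈ -1.3367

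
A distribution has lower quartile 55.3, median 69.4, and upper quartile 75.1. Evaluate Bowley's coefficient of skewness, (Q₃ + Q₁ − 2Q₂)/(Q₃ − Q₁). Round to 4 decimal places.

numerator: Q₃ + Q₁ − 2Q₂ = 75.1 + 55.3 − 2×69.4 = -8.4000
denominator: Q₃ − Q₁ = 75.1 − 55.3 = 19.8000
Bowley skewness = -8.4000 / 19.8000 ≈ -0.4242

-0.4242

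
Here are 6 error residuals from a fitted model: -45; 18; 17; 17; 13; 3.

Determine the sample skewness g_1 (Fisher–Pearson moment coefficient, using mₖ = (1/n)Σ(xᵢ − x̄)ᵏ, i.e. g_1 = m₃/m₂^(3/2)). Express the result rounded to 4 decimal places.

x̄ = (-45 + 18 + 17 + 17 + 13 + 3) / 6 = 3.8333
deviations (xᵢ − x̄): -48.8333, 14.1667, 13.1667, 13.1667, 9.1667, -0.8333
Σ(xᵢ − x̄)² = 3016.8333 ⇒ m₂ = 3016.8333/6 = 502.80556
Σ(xᵢ − x̄)³ = -108274.5556 ⇒ m₃ = -108274.5556/6 = -18045.75926
m₂^(3/2) = 502.80556^(1.5) = 11274.57296
g_1 = m₃ / m₂^(3/2) = -18045.75926 / 11274.57296 ≈ -1.6006

-1.6006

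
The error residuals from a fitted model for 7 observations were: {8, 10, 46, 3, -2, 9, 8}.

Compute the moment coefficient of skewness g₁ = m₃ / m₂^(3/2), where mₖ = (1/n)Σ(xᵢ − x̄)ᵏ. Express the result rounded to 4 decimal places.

1.7208

x̄ = (8 + 10 + 46 + 3 - 2 + 9 + 8) / 7 = 11.7143
deviations (xᵢ − x̄): -3.7143, -1.7143, 34.2857, -8.7143, -13.7143, -2.7143, -3.7143
Σ(xᵢ − x̄)² = 1477.4286 ⇒ m₂ = 1477.4286/7 = 211.06122
Σ(xᵢ − x̄)³ = 36934.5306 ⇒ m₃ = 36934.5306/7 = 5276.36152
m₂^(3/2) = 211.06122^(1.5) = 3066.28614
g₁ = m₃ / m₂^(3/2) = 5276.36152 / 3066.28614 ≈ 1.7208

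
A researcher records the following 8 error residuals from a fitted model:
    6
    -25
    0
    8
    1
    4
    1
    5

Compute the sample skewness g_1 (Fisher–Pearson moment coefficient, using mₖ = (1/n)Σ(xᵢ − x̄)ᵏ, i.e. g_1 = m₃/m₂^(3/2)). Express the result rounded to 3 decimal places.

-1.954

x̄ = (6 - 25 + 0 + 8 + 1 + 4 + 1 + 5) / 8 = 0.0000
deviations (xᵢ − x̄): 6.0000, -25.0000, 0.0000, 8.0000, 1.0000, 4.0000, 1.0000, 5.0000
Σ(xᵢ − x̄)² = 768.0000 ⇒ m₂ = 768.0000/8 = 96.00000
Σ(xᵢ − x̄)³ = -14706.0000 ⇒ m₃ = -14706.0000/8 = -1838.25000
m₂^(3/2) = 96.00000^(1.5) = 940.60406
g_1 = m₃ / m₂^(3/2) = -1838.25000 / 940.60406 ≈ -1.954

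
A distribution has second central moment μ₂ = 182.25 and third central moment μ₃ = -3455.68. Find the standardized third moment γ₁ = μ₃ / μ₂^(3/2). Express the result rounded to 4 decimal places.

σ = √μ₂ = √182.25 = 13.50000
σ³ = μ₂^(3/2) = 2460.37500
γ₁ = μ₃/σ³ = -3455.68 / 2460.37500 ≈ -1.4045

-1.4045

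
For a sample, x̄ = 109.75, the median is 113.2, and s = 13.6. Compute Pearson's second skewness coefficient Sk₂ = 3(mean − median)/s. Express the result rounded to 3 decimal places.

Sk₂ = 3(109.75 − 113.2) / 13.6 = 3 × -3.4500 / 13.6
    = -10.3500 / 13.6 ≈ -0.761

-0.761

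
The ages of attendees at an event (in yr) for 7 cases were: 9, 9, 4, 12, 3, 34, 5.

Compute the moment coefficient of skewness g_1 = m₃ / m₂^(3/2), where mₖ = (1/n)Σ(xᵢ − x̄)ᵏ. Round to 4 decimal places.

1.6719

x̄ = (9 + 9 + 4 + 12 + 3 + 34 + 5) / 7 = 10.8571
deviations (xᵢ − x̄): -1.8571, -1.8571, -6.8571, 1.1429, -7.8571, 23.1429, -5.8571
Σ(xᵢ − x̄)² = 686.8571 ⇒ m₂ = 686.8571/7 = 98.12245
Σ(xᵢ − x̄)³ = 11375.3878 ⇒ m₃ = 11375.3878/7 = 1625.05539
m₂^(3/2) = 98.12245^(1.5) = 971.96935
g_1 = m₃ / m₂^(3/2) = 1625.05539 / 971.96935 ≈ 1.6719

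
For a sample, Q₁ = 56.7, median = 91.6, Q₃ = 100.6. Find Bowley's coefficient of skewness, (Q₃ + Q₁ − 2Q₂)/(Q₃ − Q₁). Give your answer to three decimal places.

numerator: Q₃ + Q₁ − 2Q₂ = 100.6 + 56.7 − 2×91.6 = -25.9000
denominator: Q₃ − Q₁ = 100.6 − 56.7 = 43.9000
Bowley skewness = -25.9000 / 43.9000 ≈ -0.590

-0.590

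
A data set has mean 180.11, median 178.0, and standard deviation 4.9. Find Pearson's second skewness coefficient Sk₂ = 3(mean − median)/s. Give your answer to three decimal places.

Sk₂ = 3(180.11 − 178.0) / 4.9 = 3 × 2.1100 / 4.9
    = 6.3300 / 4.9 ≈ 1.292

1.292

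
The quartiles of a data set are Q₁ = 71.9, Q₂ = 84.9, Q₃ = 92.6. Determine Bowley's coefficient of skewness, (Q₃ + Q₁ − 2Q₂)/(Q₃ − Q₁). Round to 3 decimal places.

numerator: Q₃ + Q₁ − 2Q₂ = 92.6 + 71.9 − 2×84.9 = -5.3000
denominator: Q₃ − Q₁ = 92.6 − 71.9 = 20.7000
Bowley skewness = -5.3000 / 20.7000 ≈ -0.256

-0.256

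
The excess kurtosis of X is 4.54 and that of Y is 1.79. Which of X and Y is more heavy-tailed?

Higher excess kurtosis ⇒ heavier tails relative to the normal distribution.
4.54 vs 1.79: the larger is 4.54, so X has heavier tails.

X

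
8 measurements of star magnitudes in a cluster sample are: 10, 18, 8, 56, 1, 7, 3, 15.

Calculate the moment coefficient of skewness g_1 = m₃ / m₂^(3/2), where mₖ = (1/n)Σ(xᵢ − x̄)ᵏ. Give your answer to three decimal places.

1.825

x̄ = (10 + 18 + 8 + 56 + 1 + 7 + 3 + 15) / 8 = 14.7500
deviations (xᵢ − x̄): -4.7500, 3.2500, -6.7500, 41.2500, -13.7500, -7.7500, -11.7500, 0.2500
Σ(xᵢ − x̄)² = 2167.5000 ⇒ m₂ = 2167.5000/8 = 270.93750
Σ(xᵢ − x̄)³ = 65121.7500 ⇒ m₃ = 65121.7500/8 = 8140.21875
m₂^(3/2) = 270.93750^(1.5) = 4459.67981
g_1 = m₃ / m₂^(3/2) = 8140.21875 / 4459.67981 ≈ 1.825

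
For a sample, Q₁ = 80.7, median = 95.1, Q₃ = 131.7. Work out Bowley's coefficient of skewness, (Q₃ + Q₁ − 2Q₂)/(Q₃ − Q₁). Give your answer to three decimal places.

0.435

numerator: Q₃ + Q₁ − 2Q₂ = 131.7 + 80.7 − 2×95.1 = 22.2000
denominator: Q₃ − Q₁ = 131.7 − 80.7 = 51.0000
Bowley skewness = 22.2000 / 51.0000 ≈ 0.435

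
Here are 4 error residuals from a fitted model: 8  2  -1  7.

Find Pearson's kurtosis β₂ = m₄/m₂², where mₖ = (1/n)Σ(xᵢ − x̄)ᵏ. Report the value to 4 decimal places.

1.3416

x̄ = 4.0000
Σ(xᵢ − x̄)² = 54.0000 ⇒ m₂ = 13.50000
Σ(xᵢ − x̄)⁴ = 978.0000 ⇒ m₄ = 244.50000
m₂² = 182.25000
β₂ = m₄/m₂² = 244.50000 / 182.25000 ≈ 1.3416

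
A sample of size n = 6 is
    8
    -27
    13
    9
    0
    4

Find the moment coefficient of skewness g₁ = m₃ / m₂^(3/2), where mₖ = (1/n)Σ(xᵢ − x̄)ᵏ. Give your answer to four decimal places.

-1.4287

x̄ = (8 - 27 + 13 + 9 + 0 + 4) / 6 = 1.1667
deviations (xᵢ − x̄): 6.8333, -28.1667, 11.8333, 7.8333, -1.1667, 2.8333
Σ(xᵢ − x̄)² = 1050.8333 ⇒ m₂ = 1050.8333/6 = 175.13889
Σ(xᵢ − x̄)³ = -19868.4444 ⇒ m₃ = -19868.4444/6 = -3311.40741
m₂^(3/2) = 175.13889^(1.5) = 2317.78893
g₁ = m₃ / m₂^(3/2) = -3311.40741 / 2317.78893 ≈ -1.4287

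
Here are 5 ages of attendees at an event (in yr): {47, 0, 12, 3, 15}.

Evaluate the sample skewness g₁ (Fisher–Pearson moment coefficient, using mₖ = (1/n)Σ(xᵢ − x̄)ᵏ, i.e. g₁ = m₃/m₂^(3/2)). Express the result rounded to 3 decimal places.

x̄ = (47 + 0 + 12 + 3 + 15) / 5 = 15.4000
deviations (xᵢ − x̄): 31.6000, -15.4000, -3.4000, -12.4000, -0.4000
Σ(xᵢ − x̄)² = 1401.2000 ⇒ m₂ = 1401.2000/5 = 280.24000
Σ(xᵢ − x̄)³ = 25956.2400 ⇒ m₃ = 25956.2400/5 = 5191.24800
m₂^(3/2) = 280.24000^(1.5) = 4691.32139
g₁ = m₃ / m₂^(3/2) = 5191.24800 / 4691.32139 ≈ 1.107

1.107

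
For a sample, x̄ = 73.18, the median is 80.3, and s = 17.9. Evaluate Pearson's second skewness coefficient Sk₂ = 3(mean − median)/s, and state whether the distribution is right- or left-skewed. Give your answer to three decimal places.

-1.193, left-skewed

Sk₂ = 3(73.18 − 80.3) / 17.9 = 3 × -7.1200 / 17.9
    = -21.3600 / 17.9 ≈ -1.193
Sk₂ < 0 ⇒ mean < median ⇒ left-skewed (negative skew).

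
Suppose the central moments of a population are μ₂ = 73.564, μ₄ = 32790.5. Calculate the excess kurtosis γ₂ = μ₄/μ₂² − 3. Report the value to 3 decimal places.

3.059

μ₂² = 73.564² = 5411.66210
μ₄/μ₂² = 32790.5 / 5411.66210 = 6.05923
γ₂ = 6.05923 − 3 ≈ 3.059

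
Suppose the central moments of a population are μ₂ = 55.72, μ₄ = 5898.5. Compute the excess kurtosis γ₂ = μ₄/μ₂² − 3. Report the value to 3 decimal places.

μ₂² = 55.72² = 3104.71840
μ₄/μ₂² = 5898.5 / 3104.71840 = 1.89985
γ₂ = 1.89985 − 3 ≈ -1.100

-1.100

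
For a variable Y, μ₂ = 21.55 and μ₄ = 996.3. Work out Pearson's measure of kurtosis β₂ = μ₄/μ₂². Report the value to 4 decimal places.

2.1453

μ₂² = 21.55² = 464.40250
μ₄/μ₂² = 996.3 / 464.40250 = 2.14534
β₂ ≈ 2.1453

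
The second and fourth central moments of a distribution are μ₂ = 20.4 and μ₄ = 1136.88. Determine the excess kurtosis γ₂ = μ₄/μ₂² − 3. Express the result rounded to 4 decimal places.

-0.2682

μ₂² = 20.4² = 416.16000
μ₄/μ₂² = 1136.88 / 416.16000 = 2.73183
γ₂ = 2.73183 − 3 ≈ -0.2682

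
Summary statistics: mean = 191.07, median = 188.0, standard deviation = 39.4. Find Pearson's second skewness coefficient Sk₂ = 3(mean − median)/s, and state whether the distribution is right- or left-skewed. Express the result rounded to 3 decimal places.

Sk₂ = 3(191.07 − 188.0) / 39.4 = 3 × 3.0700 / 39.4
    = 9.2100 / 39.4 ≈ 0.234
Sk₂ > 0 ⇒ mean > median ⇒ right-skewed (positive skew).

0.234, right-skewed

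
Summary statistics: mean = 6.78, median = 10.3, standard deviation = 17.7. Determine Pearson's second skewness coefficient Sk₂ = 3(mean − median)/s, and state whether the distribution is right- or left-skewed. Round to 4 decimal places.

-0.5966, left-skewed

Sk₂ = 3(6.78 − 10.3) / 17.7 = 3 × -3.5200 / 17.7
    = -10.5600 / 17.7 ≈ -0.5966
Sk₂ < 0 ⇒ mean < median ⇒ left-skewed (negative skew).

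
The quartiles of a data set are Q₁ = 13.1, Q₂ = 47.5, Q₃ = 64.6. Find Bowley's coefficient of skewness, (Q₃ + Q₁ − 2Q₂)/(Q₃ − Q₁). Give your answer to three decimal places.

-0.336

numerator: Q₃ + Q₁ − 2Q₂ = 64.6 + 13.1 − 2×47.5 = -17.3000
denominator: Q₃ − Q₁ = 64.6 − 13.1 = 51.5000
Bowley skewness = -17.3000 / 51.5000 ≈ -0.336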